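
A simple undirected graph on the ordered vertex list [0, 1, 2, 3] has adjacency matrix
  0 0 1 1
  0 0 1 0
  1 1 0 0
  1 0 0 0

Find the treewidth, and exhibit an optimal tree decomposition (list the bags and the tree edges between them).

Treewidth 1.
One optimal decomposition is:
Bags: B1 = {0, 2}  B2 = {1, 2}  B3 = {0, 3}
Tree: B1–B2, B1–B3

Each bag holds 2 vertices, so the decomposition has width 1, which upper-bounds the treewidth. G has an edge, so its treewidth is at least 1. Hence tw(G) = 1 exactly.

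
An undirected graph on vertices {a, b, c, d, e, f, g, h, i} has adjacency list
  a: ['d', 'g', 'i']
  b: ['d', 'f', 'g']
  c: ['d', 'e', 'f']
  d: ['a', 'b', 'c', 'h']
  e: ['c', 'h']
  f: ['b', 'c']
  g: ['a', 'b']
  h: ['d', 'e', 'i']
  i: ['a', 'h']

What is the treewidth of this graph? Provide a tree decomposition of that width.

The largest bag has 4 vertices, giving width 3; this decomposition certifies tw(G) ≤ 3. For the lower bound: the 4 vertex sets {a,g,i}, {h}, {d}, {b,c,e,f} are disjoint, each induces a connected subgraph, and every pair is joined by at least one edge of G. Contracting each set to a single vertex therefore yields K_{4} as a minor, and since treewidth is minor-monotone, tw(G) ≥ tw(K_{4}) = 3. Combining the bounds, tw(G) = 3.

Treewidth 3.
One optimal decomposition is:
Bags: B1 = {a, g, h, i}  B2 = {a, d, g, h}  B3 = {b, d, g, h}  B4 = {b, d, e, h}  B5 = {b, c, d, e}  B6 = {b, c, e, f}
Tree: B1–B2, B2–B3, B3–B4, B4–B5, B5–B6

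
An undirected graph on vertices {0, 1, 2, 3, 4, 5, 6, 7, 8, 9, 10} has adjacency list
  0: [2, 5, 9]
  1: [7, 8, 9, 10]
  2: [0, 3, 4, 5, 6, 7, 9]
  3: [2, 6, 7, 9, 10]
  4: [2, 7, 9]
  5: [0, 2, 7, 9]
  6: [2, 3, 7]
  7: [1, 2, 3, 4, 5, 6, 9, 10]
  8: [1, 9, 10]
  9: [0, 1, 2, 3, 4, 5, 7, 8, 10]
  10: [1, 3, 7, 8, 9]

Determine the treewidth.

3

A width-3 tree decomposition is:
Bags: B1 = {2, 5, 7, 9}  B2 = {2, 4, 7, 9}  B3 = {2, 3, 7, 9}  B4 = {3, 7, 9, 10}  B5 = {0, 2, 5, 9}  B6 = {1, 7, 9, 10}  B7 = {2, 3, 6, 7}  B8 = {1, 8, 9, 10}
Tree: B1–B2, B1–B3, B3–B4, B1–B5, B4–B6, B3–B7, B6–B8
Each bag holds 4 vertices, so the decomposition has width 3, which upper-bounds the treewidth. Conversely, {0, 2, 5, 9} is a clique of size 4, and the vertices of any clique must share a bag in every tree decomposition; so some bag has ≥ 4 vertices and tw(G) ≥ 3. Combining the bounds, tw(G) = 3.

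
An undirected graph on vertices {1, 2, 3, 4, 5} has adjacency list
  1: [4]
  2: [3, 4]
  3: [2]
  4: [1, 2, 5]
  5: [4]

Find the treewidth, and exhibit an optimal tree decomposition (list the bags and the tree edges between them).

Treewidth 1.
One such decomposition:
Bags: B1 = {2, 4}  B2 = {2, 3}  B3 = {1, 4}  B4 = {4, 5}
Tree: B1–B2, B1–B3, B1–B4

Each bag holds 2 vertices, so the decomposition has width 1, which upper-bounds the treewidth. Any graph with an edge has treewidth ≥ 1, and G has the edge 2–4. The upper and lower bounds meet at 1, so that is the treewidth.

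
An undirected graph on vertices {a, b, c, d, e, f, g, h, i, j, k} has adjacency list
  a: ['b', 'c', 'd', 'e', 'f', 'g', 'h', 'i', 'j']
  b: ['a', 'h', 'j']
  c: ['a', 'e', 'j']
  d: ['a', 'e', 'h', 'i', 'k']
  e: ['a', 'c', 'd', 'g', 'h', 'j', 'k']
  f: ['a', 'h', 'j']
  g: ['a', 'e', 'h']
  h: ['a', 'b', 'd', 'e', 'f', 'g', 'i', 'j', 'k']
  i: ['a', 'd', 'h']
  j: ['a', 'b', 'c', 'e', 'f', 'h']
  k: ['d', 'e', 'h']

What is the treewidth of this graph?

3

A width-3 tree decomposition is:
Bags: B1 = {a, f, h, j}  B2 = {a, b, h, j}  B3 = {a, e, h, j}  B4 = {a, e, g, h}  B5 = {a, d, e, h}  B6 = {a, d, h, i}  B7 = {a, c, e, j}  B8 = {d, e, h, k}
Tree: B1–B2, B2–B3, B3–B4, B4–B5, B5–B6, B3–B7, B5–B8
The largest bag has 4 vertices, giving width 3; this decomposition certifies tw(G) ≤ 3. For the lower bound, the 4 vertices {a, d, e, h} are pairwise adjacent, and any tree decomposition puts a clique entirely inside one bag — forcing width ≥ 3. Combining the bounds, tw(G) = 3.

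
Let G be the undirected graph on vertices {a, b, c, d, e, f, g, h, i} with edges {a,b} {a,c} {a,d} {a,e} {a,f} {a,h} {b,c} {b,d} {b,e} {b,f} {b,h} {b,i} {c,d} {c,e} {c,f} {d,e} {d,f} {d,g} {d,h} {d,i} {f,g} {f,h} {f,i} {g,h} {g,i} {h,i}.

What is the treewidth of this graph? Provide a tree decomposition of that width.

The largest bag has 5 vertices, giving width 4; this decomposition certifies tw(G) ≤ 4. For the lower bound, the 5 vertices {a, b, c, d, e} are pairwise adjacent, and any tree decomposition puts a clique entirely inside one bag — forcing width ≥ 4. Therefore the treewidth is 4.

Treewidth 4.
One optimal decomposition is:
Bags: B1 = {b, d, f, h, i}  B2 = {a, b, d, f, h}  B3 = {a, b, c, d, f}  B4 = {a, b, c, d, e}  B5 = {d, f, g, h, i}
Tree: B1–B2, B2–B3, B3–B4, B1–B5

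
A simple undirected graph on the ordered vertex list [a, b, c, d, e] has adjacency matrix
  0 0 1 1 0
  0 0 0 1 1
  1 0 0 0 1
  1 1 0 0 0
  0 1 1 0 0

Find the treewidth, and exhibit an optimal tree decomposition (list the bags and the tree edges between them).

Treewidth 2.
Bags: B1 = {a, c, d}  B2 = {c, d, e}  B3 = {b, d, e}
Tree: B1–B2, B2–B3

The largest bag has 3 vertices, giving width 2; this decomposition certifies tw(G) ≤ 2. For the lower bound, G contains the cycle d–a–c–e–b–d, so G is not a forest; only forests have treewidth ≤ 1, hence tw(G) ≥ 2. Combining the bounds, tw(G) = 2.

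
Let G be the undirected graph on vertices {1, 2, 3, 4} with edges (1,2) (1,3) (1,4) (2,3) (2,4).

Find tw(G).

2

A width-2 tree decomposition is:
Bags: B1 = {1, 2, 3}  B2 = {1, 2, 4}
Tree: B1–B2
The largest bag has 3 vertices, giving width 2; this decomposition certifies tw(G) ≤ 2. On the other hand G contains the 3-clique {1, 2, 3}. A clique must lie in a single bag of any decomposition, so no decomposition can have width below 2. The upper and lower bounds meet at 2, so that is the treewidth.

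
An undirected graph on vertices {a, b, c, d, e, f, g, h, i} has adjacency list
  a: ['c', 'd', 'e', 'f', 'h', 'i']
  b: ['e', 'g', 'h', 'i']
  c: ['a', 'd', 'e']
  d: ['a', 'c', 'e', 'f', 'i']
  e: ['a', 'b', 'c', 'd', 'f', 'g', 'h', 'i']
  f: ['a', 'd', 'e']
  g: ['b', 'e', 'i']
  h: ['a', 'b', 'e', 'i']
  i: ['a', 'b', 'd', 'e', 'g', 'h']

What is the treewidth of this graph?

A width-3 tree decomposition is:
Bags: B1 = {a, e, h, i}  B2 = {a, d, e, i}  B3 = {a, c, d, e}  B4 = {b, e, h, i}  B5 = {b, e, g, i}  B6 = {a, d, e, f}
Tree: B1–B2, B2–B3, B1–B4, B4–B5, B3–B6
Every bag has size at most 4, so the width is 4 − 1 = 3 and tw(G) ≤ 3. On the other hand G contains the 4-clique {a, c, d, e}. A clique must lie in a single bag of any decomposition, so no decomposition can have width below 3. Combining the bounds, tw(G) = 3.

3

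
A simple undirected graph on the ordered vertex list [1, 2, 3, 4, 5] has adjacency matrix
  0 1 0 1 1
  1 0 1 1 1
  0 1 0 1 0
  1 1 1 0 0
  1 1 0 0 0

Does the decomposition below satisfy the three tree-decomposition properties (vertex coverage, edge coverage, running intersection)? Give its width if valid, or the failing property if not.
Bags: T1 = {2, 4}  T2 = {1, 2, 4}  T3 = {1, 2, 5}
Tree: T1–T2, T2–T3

No — vertex 3 appears in no bag.

A tree decomposition must satisfy three properties: every vertex lies in some bag; for every edge, both endpoints lie together in some bag; and for every vertex, the bags containing it form a connected subtree. Here vertex 3 appears in no bag, so the decomposition is invalid.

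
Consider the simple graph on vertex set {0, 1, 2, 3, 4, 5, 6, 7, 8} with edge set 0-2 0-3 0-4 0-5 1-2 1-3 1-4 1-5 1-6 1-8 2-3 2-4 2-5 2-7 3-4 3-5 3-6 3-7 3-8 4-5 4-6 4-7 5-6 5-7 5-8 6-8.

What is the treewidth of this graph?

4

A width-4 tree decomposition is:
Bags: B1 = {1, 2, 3, 4, 5}  B2 = {1, 3, 4, 5, 6}  B3 = {2, 3, 4, 5, 7}  B4 = {1, 3, 5, 6, 8}  B5 = {0, 2, 3, 4, 5}
Tree: B1–B2, B1–B3, B2–B4, B1–B5
The largest bag has 5 vertices, giving width 4; this decomposition certifies tw(G) ≤ 4. On the other hand G contains the 5-clique {1, 3, 5, 6, 8}. A clique must lie in a single bag of any decomposition, so no decomposition can have width below 4. The upper and lower bounds meet at 4, so that is the treewidth.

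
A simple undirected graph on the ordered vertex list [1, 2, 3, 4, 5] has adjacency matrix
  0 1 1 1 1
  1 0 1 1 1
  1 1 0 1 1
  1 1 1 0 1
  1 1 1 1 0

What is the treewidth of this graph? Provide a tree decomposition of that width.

With just one bag of size 5, the width is 5 − 1 = 4, so tw(G) ≤ 4. For the lower bound, the 5 vertices {1, 2, 3, 4, 5} are pairwise adjacent, and any tree decomposition puts a clique entirely inside one bag — forcing width ≥ 4. Hence tw(G) = 4 exactly.

Treewidth 4.
One optimal decomposition is:
Bags: B1 = {1, 2, 3, 4, 5}
Tree: (single bag)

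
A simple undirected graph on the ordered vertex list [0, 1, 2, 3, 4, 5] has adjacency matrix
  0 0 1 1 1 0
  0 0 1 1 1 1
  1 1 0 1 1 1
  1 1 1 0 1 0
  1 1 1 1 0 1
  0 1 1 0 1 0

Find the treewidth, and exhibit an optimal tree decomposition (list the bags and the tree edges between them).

Treewidth 3.
One optimal decomposition is:
Bags: B1 = {1, 2, 3, 4}  B2 = {0, 2, 3, 4}  B3 = {1, 2, 4, 5}
Tree: B1–B2, B1–B3

Every bag has size at most 4, so the width is 4 − 1 = 3 and tw(G) ≤ 3. Conversely, {0, 2, 3, 4} is a clique of size 4, and the vertices of any clique must share a bag in every tree decomposition; so some bag has ≥ 4 vertices and tw(G) ≥ 3. The upper and lower bounds meet at 3, so that is the treewidth.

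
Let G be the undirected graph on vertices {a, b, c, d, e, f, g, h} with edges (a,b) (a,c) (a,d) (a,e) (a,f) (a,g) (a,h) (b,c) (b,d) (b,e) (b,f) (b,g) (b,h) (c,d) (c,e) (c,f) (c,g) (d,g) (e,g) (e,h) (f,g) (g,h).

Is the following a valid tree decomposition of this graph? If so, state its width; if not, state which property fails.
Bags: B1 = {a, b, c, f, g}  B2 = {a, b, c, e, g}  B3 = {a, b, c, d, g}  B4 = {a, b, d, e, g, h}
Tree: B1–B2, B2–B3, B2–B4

A tree decomposition must satisfy three properties: every vertex lies in some bag; for every edge, both endpoints lie together in some bag; and for every vertex, the bags containing it form a connected subtree. Here bags containing vertex d are not connected in the tree, so the decomposition is invalid.

No — bags containing vertex d are not connected in the tree.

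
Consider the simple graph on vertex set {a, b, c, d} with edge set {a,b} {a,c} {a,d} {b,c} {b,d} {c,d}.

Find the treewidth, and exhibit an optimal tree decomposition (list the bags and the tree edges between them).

Treewidth 3.
One optimal decomposition is:
Bags: B1 = {a, b, c, d}
Tree: (single bag)

A single bag containing all 4 vertices is trivially a valid decomposition of width 3. For the lower bound, the 4 vertices {a, b, c, d} are pairwise adjacent, and any tree decomposition puts a clique entirely inside one bag — forcing width ≥ 3. Combining the bounds, tw(G) = 3.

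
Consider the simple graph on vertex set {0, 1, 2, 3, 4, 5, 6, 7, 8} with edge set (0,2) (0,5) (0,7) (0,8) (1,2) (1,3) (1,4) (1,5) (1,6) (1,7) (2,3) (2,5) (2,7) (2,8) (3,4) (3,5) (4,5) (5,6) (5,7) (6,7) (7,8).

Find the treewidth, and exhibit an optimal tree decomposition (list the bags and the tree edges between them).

Treewidth 3.
Bags: B1 = {1, 2, 5, 7}  B2 = {1, 5, 6, 7}  B3 = {0, 2, 5, 7}  B4 = {1, 2, 3, 5}  B5 = {0, 2, 7, 8}  B6 = {1, 3, 4, 5}
Tree: B1–B2, B1–B3, B1–B4, B3–B5, B4–B6

Every bag has size at most 4, so the width is 4 − 1 = 3 and tw(G) ≤ 3. Conversely, {0, 2, 7, 8} is a clique of size 4, and the vertices of any clique must share a bag in every tree decomposition; so some bag has ≥ 4 vertices and tw(G) ≥ 3. Therefore the treewidth is 3.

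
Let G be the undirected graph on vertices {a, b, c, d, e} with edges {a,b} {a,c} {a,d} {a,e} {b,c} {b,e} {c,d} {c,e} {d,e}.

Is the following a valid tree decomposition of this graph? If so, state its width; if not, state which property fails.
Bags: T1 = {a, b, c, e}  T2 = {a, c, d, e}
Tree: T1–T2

Checking the three conditions: (i) the bags cover all of {a, b, c, d, e}; (ii) for each edge, some bag contains both endpoints; (iii) the bags containing any fixed vertex form a subtree. All hold, so the decomposition is valid with width 4 − 1 = 3.

Yes; width 3.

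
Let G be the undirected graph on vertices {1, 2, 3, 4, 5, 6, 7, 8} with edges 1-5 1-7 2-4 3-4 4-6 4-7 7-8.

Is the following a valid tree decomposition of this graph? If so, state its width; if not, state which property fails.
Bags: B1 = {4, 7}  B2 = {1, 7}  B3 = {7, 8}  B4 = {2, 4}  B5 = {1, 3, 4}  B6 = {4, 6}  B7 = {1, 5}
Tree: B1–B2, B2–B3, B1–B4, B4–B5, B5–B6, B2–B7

A tree decomposition must satisfy three properties: every vertex lies in some bag; for every edge, both endpoints lie together in some bag; and for every vertex, the bags containing it form a connected subtree. Here bags containing vertex 1 are not connected in the tree, so the decomposition is invalid.

No — bags containing vertex 1 are not connected in the tree.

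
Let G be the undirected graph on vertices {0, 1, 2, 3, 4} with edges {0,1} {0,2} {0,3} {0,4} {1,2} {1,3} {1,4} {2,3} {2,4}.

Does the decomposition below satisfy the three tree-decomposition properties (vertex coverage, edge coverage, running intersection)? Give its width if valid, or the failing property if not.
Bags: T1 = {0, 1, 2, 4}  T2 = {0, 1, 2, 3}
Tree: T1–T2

Every vertex of G appears in some bag (union = {0, 1, 2, 3, 4}); every edge is covered by a bag; and for each vertex v the set of bags containing v is connected in the bag tree. The decomposition is therefore valid. The largest bag has 4 vertices, so the width is 3.

Yes; width 3.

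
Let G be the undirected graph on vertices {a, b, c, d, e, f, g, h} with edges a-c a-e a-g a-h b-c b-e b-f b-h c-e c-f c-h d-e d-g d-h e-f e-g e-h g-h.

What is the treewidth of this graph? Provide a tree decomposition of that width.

Treewidth 3.
One optimal decomposition is:
Bags: B1 = {b, c, e, h}  B2 = {a, c, e, h}  B3 = {b, c, e, f}  B4 = {a, e, g, h}  B5 = {d, e, g, h}
Tree: B1–B2, B1–B3, B2–B4, B4–B5

The largest bag has 4 vertices, giving width 3; this decomposition certifies tw(G) ≤ 3. On the other hand G contains the 4-clique {d, e, g, h}. A clique must lie in a single bag of any decomposition, so no decomposition can have width below 3. Combining the bounds, tw(G) = 3.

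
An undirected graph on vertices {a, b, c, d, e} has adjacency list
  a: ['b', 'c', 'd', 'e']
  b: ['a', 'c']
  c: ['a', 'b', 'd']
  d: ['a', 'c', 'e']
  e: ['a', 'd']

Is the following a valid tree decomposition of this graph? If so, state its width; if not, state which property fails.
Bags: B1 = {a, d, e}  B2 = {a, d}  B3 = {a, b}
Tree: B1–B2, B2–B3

No — vertex c appears in no bag.

A tree decomposition must satisfy three properties: every vertex lies in some bag; for every edge, both endpoints lie together in some bag; and for every vertex, the bags containing it form a connected subtree. Here vertex c appears in no bag, so the decomposition is invalid.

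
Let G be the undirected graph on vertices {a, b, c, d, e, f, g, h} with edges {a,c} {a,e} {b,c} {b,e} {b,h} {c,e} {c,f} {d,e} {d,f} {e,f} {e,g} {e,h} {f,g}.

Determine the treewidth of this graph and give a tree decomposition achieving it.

Treewidth 2.
Bags: B1 = {b, c, e}  B2 = {c, e, f}  B3 = {d, e, f}  B4 = {e, f, g}  B5 = {b, e, h}  B6 = {a, c, e}
Tree: B1–B2, B2–B3, B2–B4, B1–B5, B1–B6

Every bag has size at most 3, so the width is 3 − 1 = 2 and tw(G) ≤ 2. On the other hand G contains the 3-clique {a, c, e}. A clique must lie in a single bag of any decomposition, so no decomposition can have width below 2. Hence tw(G) = 2 exactly.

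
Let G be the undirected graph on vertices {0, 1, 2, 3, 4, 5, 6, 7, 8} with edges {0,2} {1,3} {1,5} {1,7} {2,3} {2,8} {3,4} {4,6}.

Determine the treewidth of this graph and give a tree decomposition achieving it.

Treewidth 1.
Bags: B1 = {3, 4}  B2 = {2, 3}  B3 = {2, 8}  B4 = {1, 3}  B5 = {0, 2}  B6 = {4, 6}  B7 = {1, 5}  B8 = {1, 7}
Tree: B1–B2, B2–B3, B1–B4, B2–B5, B1–B6, B4–B7, B7–B8

Each bag holds 2 vertices, so the decomposition has width 1, which upper-bounds the treewidth. Any graph with an edge has treewidth ≥ 1, and G has the edge 4–3. Therefore the treewidth is 1.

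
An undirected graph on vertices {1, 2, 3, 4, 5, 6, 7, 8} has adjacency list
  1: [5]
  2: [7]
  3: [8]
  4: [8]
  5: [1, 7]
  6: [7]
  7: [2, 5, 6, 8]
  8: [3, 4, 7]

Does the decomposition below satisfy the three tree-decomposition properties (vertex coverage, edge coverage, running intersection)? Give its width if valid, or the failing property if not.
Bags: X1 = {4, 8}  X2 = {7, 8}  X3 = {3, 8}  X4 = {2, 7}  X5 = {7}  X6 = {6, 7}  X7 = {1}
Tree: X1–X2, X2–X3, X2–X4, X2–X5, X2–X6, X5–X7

A tree decomposition must satisfy three properties: every vertex lies in some bag; for every edge, both endpoints lie together in some bag; and for every vertex, the bags containing it form a connected subtree. Here vertex 5 appears in no bag, so the decomposition is invalid.

No — vertex 5 appears in no bag.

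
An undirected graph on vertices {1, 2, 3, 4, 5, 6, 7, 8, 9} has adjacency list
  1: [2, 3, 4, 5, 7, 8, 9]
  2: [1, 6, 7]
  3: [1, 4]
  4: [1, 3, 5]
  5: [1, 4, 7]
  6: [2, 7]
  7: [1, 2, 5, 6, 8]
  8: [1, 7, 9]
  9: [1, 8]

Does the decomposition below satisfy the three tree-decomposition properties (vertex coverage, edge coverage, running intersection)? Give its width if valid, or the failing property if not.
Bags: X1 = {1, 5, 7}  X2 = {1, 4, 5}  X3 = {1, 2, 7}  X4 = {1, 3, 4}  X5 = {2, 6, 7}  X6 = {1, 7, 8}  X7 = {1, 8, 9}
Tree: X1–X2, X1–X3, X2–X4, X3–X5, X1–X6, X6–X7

Checking the three conditions: (i) the bags cover all of {1, 2, 3, 4, 5, 6, 7, 8, 9}; (ii) for each edge, some bag contains both endpoints; (iii) the bags containing any fixed vertex form a subtree. All hold, so the decomposition is valid with width 3 − 1 = 2.

Yes; width 2.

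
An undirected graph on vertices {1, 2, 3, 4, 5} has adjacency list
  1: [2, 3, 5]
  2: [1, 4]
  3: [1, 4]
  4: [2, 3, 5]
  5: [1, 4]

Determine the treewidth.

A width-2 tree decomposition is:
Bags: B1 = {1, 4, 5}  B2 = {1, 2, 4}  B3 = {1, 3, 4}
Tree: B1–B2, B2–B3
Every bag has size at most 3, so the width is 3 − 1 = 2 and tw(G) ≤ 2. The edges 1–5–4–2–1 form a cycle, so G is not a tree and its treewidth is at least 2. Therefore the treewidth is 2.

2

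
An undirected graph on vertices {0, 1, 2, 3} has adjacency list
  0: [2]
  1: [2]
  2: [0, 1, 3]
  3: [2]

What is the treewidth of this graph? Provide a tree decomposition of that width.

Treewidth 1.
Bags: B1 = {2, 3}  B2 = {0, 2}  B3 = {1, 2}
Tree: B1–B2, B2–B3

Every bag has size at most 2, so the width is 2 − 1 = 1 and tw(G) ≤ 1. Since G has at least one edge (e.g. 3–2), it is not an edgeless graph, so tw(G) ≥ 1. The upper and lower bounds meet at 1, so that is the treewidth.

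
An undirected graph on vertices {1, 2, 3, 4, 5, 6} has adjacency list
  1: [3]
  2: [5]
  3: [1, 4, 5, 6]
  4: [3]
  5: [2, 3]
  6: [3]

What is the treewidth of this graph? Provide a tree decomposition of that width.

Treewidth 1.
One such decomposition:
Bags: B1 = {3, 5}  B2 = {3, 6}  B3 = {1, 3}  B4 = {2, 5}  B5 = {3, 4}
Tree: B1–B2, B2–B3, B1–B4, B2–B5

Each bag holds 2 vertices, so the decomposition has width 1, which upper-bounds the treewidth. G has an edge, so its treewidth is at least 1. Combining the bounds, tw(G) = 1.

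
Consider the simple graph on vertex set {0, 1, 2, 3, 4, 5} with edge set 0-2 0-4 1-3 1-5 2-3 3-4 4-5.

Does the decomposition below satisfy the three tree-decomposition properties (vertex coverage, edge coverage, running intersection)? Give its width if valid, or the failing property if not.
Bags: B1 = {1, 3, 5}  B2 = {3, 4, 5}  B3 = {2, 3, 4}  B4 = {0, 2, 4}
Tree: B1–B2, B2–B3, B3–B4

Checking the three conditions: (i) the bags cover all of {0, 1, 2, 3, 4, 5}; (ii) for each edge, some bag contains both endpoints; (iii) the bags containing any fixed vertex form a subtree. All hold, so the decomposition is valid with width 3 − 1 = 2.

Yes; width 2.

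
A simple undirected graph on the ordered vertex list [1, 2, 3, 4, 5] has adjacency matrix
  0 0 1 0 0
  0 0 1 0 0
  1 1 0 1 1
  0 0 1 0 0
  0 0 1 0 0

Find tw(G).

A width-1 tree decomposition is:
Bags: B1 = {2, 3}  B2 = {1, 3}  B3 = {3, 5}  B4 = {3, 4}
Tree: B1–B2, B1–B3, B3–B4
Each bag holds 2 vertices, so the decomposition has width 1, which upper-bounds the treewidth. Since G has at least one edge (e.g. 3–2), it is not an edgeless graph, so tw(G) ≥ 1. The upper and lower bounds meet at 1, so that is the treewidth.

1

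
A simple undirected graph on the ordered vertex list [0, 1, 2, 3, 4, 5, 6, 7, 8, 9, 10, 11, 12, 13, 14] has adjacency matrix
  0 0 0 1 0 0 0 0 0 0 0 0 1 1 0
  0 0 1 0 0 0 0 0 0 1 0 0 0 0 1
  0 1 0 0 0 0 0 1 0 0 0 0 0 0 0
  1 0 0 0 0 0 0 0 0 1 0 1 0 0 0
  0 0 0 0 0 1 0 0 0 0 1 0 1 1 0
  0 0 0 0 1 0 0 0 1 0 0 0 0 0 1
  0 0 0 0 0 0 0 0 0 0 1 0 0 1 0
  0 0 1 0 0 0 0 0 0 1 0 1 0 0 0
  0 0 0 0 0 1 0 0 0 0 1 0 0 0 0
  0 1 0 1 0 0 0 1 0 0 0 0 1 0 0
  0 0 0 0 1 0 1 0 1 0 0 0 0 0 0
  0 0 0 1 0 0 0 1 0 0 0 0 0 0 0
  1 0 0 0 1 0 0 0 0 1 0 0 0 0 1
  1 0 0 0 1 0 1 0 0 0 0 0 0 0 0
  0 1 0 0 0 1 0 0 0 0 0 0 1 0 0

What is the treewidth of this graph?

A width-3 tree decomposition is:
Bags: B1 = {1, 2, 7, 11}  B2 = {1, 7, 9, 11}  B3 = {1, 3, 9, 11}  B4 = {1, 3, 9, 14}  B5 = {3, 9, 12, 14}  B6 = {0, 3, 12, 14}  B7 = {0, 5, 12, 14}  B8 = {0, 4, 5, 12}  B9 = {0, 4, 5, 13}  B10 = {4, 5, 8, 13}  B11 = {4, 8, 10, 13}  B12 = {6, 8, 10, 13}
Tree: B1–B2, B2–B3, B3–B4, B4–B5, B5–B6, B6–B7, B7–B8, B8–B9, B9–B10, B10–B11, B11–B12
The largest bag has 4 vertices, giving width 3; this decomposition certifies tw(G) ≤ 3. For the lower bound: the 4 vertex sets {2,7,11}, {1}, {9}, {0,3,12,14} are disjoint, each induces a connected subgraph, and every pair is joined by at least one edge of G. Contracting each set to a single vertex therefore yields K_{4} as a minor, and since treewidth is minor-monotone, tw(G) ≥ tw(K_{4}) = 3. Hence tw(G) = 3 exactly.

3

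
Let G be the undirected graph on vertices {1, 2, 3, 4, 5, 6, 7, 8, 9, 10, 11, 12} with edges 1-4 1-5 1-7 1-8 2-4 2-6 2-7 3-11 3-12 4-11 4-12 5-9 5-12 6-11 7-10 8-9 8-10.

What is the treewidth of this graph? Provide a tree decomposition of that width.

The largest bag has 4 vertices, giving width 3; this decomposition certifies tw(G) ≤ 3. For the lower bound: the 4 vertex sets {3,6,11}, {2}, {4}, {1,5,7,12} are disjoint, each induces a connected subgraph, and every pair is joined by at least one edge of G. Contracting each set to a single vertex therefore yields K_{4} as a minor, and since treewidth is minor-monotone, tw(G) ≥ tw(K_{4}) = 3. Therefore the treewidth is 3.

Treewidth 3.
One such decomposition:
Bags: B1 = {2, 3, 6, 11}  B2 = {2, 3, 4, 11}  B3 = {2, 3, 4, 12}  B4 = {2, 4, 7, 12}  B5 = {1, 4, 7, 12}  B6 = {1, 5, 7, 12}  B7 = {1, 5, 7, 10}  B8 = {1, 5, 8, 10}  B9 = {5, 8, 9, 10}
Tree: B1–B2, B2–B3, B3–B4, B4–B5, B5–B6, B6–B7, B7–B8, B8–B9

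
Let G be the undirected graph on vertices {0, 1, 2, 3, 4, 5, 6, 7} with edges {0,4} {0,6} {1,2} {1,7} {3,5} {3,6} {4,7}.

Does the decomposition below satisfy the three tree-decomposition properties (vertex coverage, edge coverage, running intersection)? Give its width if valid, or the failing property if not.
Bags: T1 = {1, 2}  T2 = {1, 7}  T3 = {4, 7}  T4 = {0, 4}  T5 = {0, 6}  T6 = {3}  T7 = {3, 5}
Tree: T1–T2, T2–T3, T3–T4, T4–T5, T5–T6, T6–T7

A tree decomposition must satisfy three properties: every vertex lies in some bag; for every edge, both endpoints lie together in some bag; and for every vertex, the bags containing it form a connected subtree. Here edge (6,3) lies in no bag, so the decomposition is invalid.

No — edge (6,3) lies in no bag.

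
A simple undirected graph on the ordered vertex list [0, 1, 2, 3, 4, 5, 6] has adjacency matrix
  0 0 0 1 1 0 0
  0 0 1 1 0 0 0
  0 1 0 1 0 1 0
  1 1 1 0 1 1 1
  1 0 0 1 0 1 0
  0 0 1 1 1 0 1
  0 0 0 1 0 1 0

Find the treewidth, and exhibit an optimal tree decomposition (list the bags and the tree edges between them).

The largest bag has 3 vertices, giving width 2; this decomposition certifies tw(G) ≤ 2. For the lower bound, the 3 vertices {0, 3, 4} are pairwise adjacent, and any tree decomposition puts a clique entirely inside one bag — forcing width ≥ 2. Hence tw(G) = 2 exactly.

Treewidth 2.
Bags: B1 = {3, 4, 5}  B2 = {3, 5, 6}  B3 = {2, 3, 5}  B4 = {0, 3, 4}  B5 = {1, 2, 3}
Tree: B1–B2, B1–B3, B1–B4, B3–B5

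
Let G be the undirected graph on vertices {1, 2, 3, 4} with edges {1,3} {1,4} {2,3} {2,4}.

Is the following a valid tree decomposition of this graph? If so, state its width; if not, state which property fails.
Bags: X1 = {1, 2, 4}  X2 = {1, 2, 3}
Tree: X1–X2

Yes; width 2.

Checking the three conditions: (i) the bags cover all of {1, 2, 3, 4}; (ii) for each edge, some bag contains both endpoints; (iii) the bags containing any fixed vertex form a subtree. All hold, so the decomposition is valid with width 3 − 1 = 2.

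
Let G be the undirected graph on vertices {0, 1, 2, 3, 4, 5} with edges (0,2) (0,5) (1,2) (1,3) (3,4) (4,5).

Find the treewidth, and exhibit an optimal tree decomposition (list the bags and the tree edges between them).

Treewidth 2.
One such decomposition:
Bags: B1 = {3, 4, 5}  B2 = {0, 3, 5}  B3 = {0, 2, 3}  B4 = {1, 2, 3}
Tree: B1–B2, B2–B3, B3–B4

Each bag holds 3 vertices, so the decomposition has width 2, which upper-bounds the treewidth. The edges 3–4–5–0–2–1–3 form a cycle, so G is not a tree and its treewidth is at least 2. Therefore the treewidth is 2.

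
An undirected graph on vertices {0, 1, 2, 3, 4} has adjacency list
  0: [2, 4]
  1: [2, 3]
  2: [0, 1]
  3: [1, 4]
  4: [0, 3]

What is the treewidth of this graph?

2

A width-2 tree decomposition is:
Bags: B1 = {0, 1, 2}  B2 = {0, 1, 4}  B3 = {1, 3, 4}
Tree: B1–B2, B2–B3
The largest bag has 3 vertices, giving width 2; this decomposition certifies tw(G) ≤ 2. For the lower bound, G contains the cycle 1–2–0–4–3–1, so G is not a forest; only forests have treewidth ≤ 1, hence tw(G) ≥ 2. Combining the bounds, tw(G) = 2.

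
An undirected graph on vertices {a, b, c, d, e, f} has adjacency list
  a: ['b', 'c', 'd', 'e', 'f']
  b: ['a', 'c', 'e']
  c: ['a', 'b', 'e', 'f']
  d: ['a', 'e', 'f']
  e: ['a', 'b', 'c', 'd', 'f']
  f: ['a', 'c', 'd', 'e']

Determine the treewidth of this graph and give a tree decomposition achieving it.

Every bag has size at most 4, so the width is 4 − 1 = 3 and tw(G) ≤ 3. For the lower bound, the 4 vertices {a, d, e, f} are pairwise adjacent, and any tree decomposition puts a clique entirely inside one bag — forcing width ≥ 3. The upper and lower bounds meet at 3, so that is the treewidth.

Treewidth 3.
One optimal decomposition is:
Bags: B1 = {a, c, e, f}  B2 = {a, b, c, e}  B3 = {a, d, e, f}
Tree: B1–B2, B1–B3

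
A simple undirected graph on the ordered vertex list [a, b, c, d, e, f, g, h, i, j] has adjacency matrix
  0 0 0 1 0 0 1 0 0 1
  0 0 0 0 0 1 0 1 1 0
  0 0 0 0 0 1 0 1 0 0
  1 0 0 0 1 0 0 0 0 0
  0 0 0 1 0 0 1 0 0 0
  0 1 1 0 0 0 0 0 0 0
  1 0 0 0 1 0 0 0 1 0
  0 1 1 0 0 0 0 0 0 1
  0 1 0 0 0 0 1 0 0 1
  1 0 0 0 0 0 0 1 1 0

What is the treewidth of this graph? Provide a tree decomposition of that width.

Treewidth 2.
One optimal decomposition is:
Bags: B1 = {d, e, g}  B2 = {a, d, g}  B3 = {a, g, i}  B4 = {a, i, j}  B5 = {b, i, j}  B6 = {b, h, j}  B7 = {b, f, h}  B8 = {c, f, h}
Tree: B1–B2, B2–B3, B3–B4, B4–B5, B5–B6, B6–B7, B7–B8

The largest bag has 3 vertices, giving width 2; this decomposition certifies tw(G) ≤ 2. For the lower bound, G contains the cycle e–d–a–g–e, so G is not a forest; only forests have treewidth ≤ 1, hence tw(G) ≥ 2. The upper and lower bounds meet at 2, so that is the treewidth.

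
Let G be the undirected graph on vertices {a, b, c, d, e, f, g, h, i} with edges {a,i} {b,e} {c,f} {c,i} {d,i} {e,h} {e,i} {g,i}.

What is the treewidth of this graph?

A width-1 tree decomposition is:
Bags: B1 = {e, i}  B2 = {d, i}  B3 = {a, i}  B4 = {g, i}  B5 = {c, i}  B6 = {c, f}  B7 = {e, h}  B8 = {b, e}
Tree: B1–B2, B2–B3, B3–B4, B3–B5, B5–B6, B1–B7, B1–B8
Every bag has size at most 2, so the width is 2 − 1 = 1 and tw(G) ≤ 1. Since G has at least one edge (e.g. e–i), it is not an edgeless graph, so tw(G) ≥ 1. Therefore the treewidth is 1.

1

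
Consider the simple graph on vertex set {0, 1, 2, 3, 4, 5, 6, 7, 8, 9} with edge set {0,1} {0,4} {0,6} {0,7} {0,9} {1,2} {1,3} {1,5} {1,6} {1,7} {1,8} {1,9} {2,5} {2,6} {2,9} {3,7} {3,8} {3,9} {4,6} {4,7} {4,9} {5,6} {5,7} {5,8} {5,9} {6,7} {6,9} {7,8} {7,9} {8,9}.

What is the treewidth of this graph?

4

A width-4 tree decomposition is:
Bags: B1 = {1, 5, 6, 7, 9}  B2 = {1, 5, 7, 8, 9}  B3 = {1, 3, 7, 8, 9}  B4 = {1, 2, 5, 6, 9}  B5 = {0, 1, 6, 7, 9}  B6 = {0, 4, 6, 7, 9}
Tree: B1–B2, B2–B3, B1–B4, B1–B5, B5–B6
The largest bag has 5 vertices, giving width 4; this decomposition certifies tw(G) ≤ 4. For the lower bound, the 5 vertices {1, 2, 5, 6, 9} are pairwise adjacent, and any tree decomposition puts a clique entirely inside one bag — forcing width ≥ 4. Hence tw(G) = 4 exactly.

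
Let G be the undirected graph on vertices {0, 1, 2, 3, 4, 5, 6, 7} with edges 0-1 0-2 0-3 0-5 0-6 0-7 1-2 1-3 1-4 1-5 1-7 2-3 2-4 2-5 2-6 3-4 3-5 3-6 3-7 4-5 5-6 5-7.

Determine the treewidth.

A width-4 tree decomposition is:
Bags: B1 = {0, 1, 2, 3, 5}  B2 = {1, 2, 3, 4, 5}  B3 = {0, 1, 3, 5, 7}  B4 = {0, 2, 3, 5, 6}
Tree: B1–B2, B1–B3, B1–B4
Every bag has size at most 5, so the width is 5 − 1 = 4 and tw(G) ≤ 4. Conversely, {0, 1, 2, 3, 5} is a clique of size 5, and the vertices of any clique must share a bag in every tree decomposition; so some bag has ≥ 5 vertices and tw(G) ≥ 4. The upper and lower bounds meet at 4, so that is the treewidth.

4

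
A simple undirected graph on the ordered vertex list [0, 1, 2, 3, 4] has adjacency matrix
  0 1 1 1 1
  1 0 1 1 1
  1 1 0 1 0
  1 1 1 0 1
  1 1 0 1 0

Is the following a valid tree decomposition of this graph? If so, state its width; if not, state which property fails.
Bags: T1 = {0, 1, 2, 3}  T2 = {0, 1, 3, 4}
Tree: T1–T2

Yes; width 3.

Vertex coverage: the bags together contain {0, 1, 2, 3, 4}, the full vertex set. Edge coverage: each edge of G has both endpoints in at least one bag. Running intersection: for every vertex, the bags containing it form a connected subtree. All three properties hold, so this is a valid tree decomposition of width max|bag| − 1 = 3, and hence tw(G) ≤ 3.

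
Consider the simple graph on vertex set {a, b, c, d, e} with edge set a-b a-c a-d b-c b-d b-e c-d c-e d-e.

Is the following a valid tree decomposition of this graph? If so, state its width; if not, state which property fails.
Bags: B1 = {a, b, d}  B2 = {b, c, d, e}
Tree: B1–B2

No — edge (c,a) lies in no bag.

A tree decomposition must satisfy three properties: every vertex lies in some bag; for every edge, both endpoints lie together in some bag; and for every vertex, the bags containing it form a connected subtree. Here edge (c,a) lies in no bag, so the decomposition is invalid.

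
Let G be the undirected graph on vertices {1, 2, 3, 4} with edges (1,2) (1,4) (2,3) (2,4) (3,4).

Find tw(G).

A width-2 tree decomposition is:
Bags: B1 = {1, 2, 4}  B2 = {2, 3, 4}
Tree: B1–B2
Every bag has size at most 3, so the width is 3 − 1 = 2 and tw(G) ≤ 2. Conversely, {1, 2, 4} is a clique of size 3, and the vertices of any clique must share a bag in every tree decomposition; so some bag has ≥ 3 vertices and tw(G) ≥ 2. Therefore the treewidth is 2.

2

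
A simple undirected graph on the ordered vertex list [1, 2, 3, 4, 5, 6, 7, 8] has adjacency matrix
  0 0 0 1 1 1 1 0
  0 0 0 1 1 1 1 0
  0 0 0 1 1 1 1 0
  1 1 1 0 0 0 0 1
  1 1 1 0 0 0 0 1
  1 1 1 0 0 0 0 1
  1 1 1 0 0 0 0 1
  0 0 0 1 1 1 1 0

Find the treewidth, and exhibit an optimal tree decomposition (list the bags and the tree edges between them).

Each bag holds 5 vertices, so the decomposition has width 4, which upper-bounds the treewidth. For the lower bound: the 5 vertex sets {3,6}, {4,8}, {1,5}, {2}, {7} are disjoint, each induces a connected subgraph, and every pair is joined by at least one edge of G. Contracting each set to a single vertex therefore yields K_{5} as a minor, and since treewidth is minor-monotone, tw(G) ≥ tw(K_{5}) = 4. Combining the bounds, tw(G) = 4.

Treewidth 4.
Bags: B1 = {1, 2, 3, 6, 8}  B2 = {1, 2, 3, 4, 8}  B3 = {1, 2, 3, 5, 8}  B4 = {1, 2, 3, 7, 8}
Tree: B1–B2, B2–B3, B3–B4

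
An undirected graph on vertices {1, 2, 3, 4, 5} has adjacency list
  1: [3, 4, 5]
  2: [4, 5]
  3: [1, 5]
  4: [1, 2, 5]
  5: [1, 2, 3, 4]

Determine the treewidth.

2

A width-2 tree decomposition is:
Bags: B1 = {2, 4, 5}  B2 = {1, 4, 5}  B3 = {1, 3, 5}
Tree: B1–B2, B2–B3
Each bag holds 3 vertices, so the decomposition has width 2, which upper-bounds the treewidth. On the other hand G contains the 3-clique {1, 3, 5}. A clique must lie in a single bag of any decomposition, so no decomposition can have width below 2. Hence tw(G) = 2 exactly.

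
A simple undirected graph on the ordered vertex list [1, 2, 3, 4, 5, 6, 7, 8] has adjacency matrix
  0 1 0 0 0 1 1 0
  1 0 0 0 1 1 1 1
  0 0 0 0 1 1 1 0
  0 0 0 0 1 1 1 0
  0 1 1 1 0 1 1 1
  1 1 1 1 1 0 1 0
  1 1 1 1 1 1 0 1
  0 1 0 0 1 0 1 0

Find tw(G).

3

A width-3 tree decomposition is:
Bags: B1 = {2, 5, 6, 7}  B2 = {4, 5, 6, 7}  B3 = {3, 5, 6, 7}  B4 = {2, 5, 7, 8}  B5 = {1, 2, 6, 7}
Tree: B1–B2, B2–B3, B1–B4, B1–B5
Each bag holds 4 vertices, so the decomposition has width 3, which upper-bounds the treewidth. On the other hand G contains the 4-clique {1, 2, 6, 7}. A clique must lie in a single bag of any decomposition, so no decomposition can have width below 3. Combining the bounds, tw(G) = 3.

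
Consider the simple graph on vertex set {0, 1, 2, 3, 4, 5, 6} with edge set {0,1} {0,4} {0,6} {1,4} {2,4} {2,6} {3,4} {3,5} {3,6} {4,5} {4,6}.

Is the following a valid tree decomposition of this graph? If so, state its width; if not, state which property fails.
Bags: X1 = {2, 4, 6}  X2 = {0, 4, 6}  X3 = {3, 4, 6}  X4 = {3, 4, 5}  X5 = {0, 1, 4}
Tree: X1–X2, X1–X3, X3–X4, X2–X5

Yes; width 2.

Checking the three conditions: (i) the bags cover all of {0, 1, 2, 3, 4, 5, 6}; (ii) for each edge, some bag contains both endpoints; (iii) the bags containing any fixed vertex form a subtree. All hold, so the decomposition is valid with width 3 − 1 = 2.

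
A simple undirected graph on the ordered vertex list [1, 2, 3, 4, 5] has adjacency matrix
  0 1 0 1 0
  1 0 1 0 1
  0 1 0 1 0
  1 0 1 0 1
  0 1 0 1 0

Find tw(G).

A width-2 tree decomposition is:
Bags: B1 = {1, 2, 4}  B2 = {2, 3, 4}  B3 = {2, 4, 5}
Tree: B1–B2, B2–B3
Each bag holds 3 vertices, so the decomposition has width 2, which upper-bounds the treewidth. For the lower bound, G contains the cycle 1–4–3–2–1, so G is not a forest; only forests have treewidth ≤ 1, hence tw(G) ≥ 2. Combining the bounds, tw(G) = 2.

2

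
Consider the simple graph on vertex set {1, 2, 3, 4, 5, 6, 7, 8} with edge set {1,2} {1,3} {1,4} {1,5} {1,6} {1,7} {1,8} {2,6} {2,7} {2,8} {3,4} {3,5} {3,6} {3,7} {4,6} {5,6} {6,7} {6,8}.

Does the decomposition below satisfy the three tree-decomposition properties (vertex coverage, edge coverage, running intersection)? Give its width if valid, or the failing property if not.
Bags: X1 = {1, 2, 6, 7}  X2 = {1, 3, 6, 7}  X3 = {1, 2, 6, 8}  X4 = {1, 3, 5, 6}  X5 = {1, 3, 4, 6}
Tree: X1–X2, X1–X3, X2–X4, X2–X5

Yes; width 3.

Vertex coverage: the bags together contain {1, 2, 3, 4, 5, 6, 7, 8}, the full vertex set. Edge coverage: each edge of G has both endpoints in at least one bag. Running intersection: for every vertex, the bags containing it form a connected subtree. All three properties hold, so this is a valid tree decomposition of width max|bag| − 1 = 3, and hence tw(G) ≤ 3.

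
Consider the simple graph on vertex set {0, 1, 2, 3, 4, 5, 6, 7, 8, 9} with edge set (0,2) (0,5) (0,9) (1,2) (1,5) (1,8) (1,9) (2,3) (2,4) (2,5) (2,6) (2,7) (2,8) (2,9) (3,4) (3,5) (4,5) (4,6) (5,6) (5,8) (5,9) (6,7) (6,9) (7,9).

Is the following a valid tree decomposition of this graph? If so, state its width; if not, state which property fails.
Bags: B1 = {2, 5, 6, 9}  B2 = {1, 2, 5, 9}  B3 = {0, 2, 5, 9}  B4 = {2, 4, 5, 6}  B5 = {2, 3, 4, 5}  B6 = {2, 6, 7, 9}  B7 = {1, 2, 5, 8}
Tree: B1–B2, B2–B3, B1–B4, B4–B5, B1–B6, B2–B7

Every vertex of G appears in some bag (union = {0, 1, 2, 3, 4, 5, 6, 7, 8, 9}); every edge is covered by a bag; and for each vertex v the set of bags containing v is connected in the bag tree. The decomposition is therefore valid. The largest bag has 4 vertices, so the width is 3.

Yes; width 3.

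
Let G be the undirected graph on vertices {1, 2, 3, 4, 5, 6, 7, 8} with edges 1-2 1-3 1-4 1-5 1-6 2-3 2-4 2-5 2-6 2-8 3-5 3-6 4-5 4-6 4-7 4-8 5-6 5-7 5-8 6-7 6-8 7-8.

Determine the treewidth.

A width-4 tree decomposition is:
Bags: B1 = {1, 2, 4, 5, 6}  B2 = {2, 4, 5, 6, 8}  B3 = {4, 5, 6, 7, 8}  B4 = {1, 2, 3, 5, 6}
Tree: B1–B2, B2–B3, B1–B4
Each bag holds 5 vertices, so the decomposition has width 4, which upper-bounds the treewidth. On the other hand G contains the 5-clique {2, 4, 5, 6, 8}. A clique must lie in a single bag of any decomposition, so no decomposition can have width below 4. Combining the bounds, tw(G) = 4.

4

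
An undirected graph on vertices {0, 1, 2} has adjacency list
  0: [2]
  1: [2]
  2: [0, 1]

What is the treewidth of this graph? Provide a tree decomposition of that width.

Every bag has size at most 2, so the width is 2 − 1 = 1 and tw(G) ≤ 1. Since G has at least one edge (e.g. 0–2), it is not an edgeless graph, so tw(G) ≥ 1. Combining the bounds, tw(G) = 1.

Treewidth 1.
One optimal decomposition is:
Bags: B1 = {0, 2}  B2 = {1, 2}
Tree: B1–B2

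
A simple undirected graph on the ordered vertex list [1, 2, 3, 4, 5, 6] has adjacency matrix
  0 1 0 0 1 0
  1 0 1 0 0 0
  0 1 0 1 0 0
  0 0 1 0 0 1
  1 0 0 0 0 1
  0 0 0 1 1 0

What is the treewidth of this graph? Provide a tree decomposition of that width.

Every bag has size at most 3, so the width is 3 − 1 = 2 and tw(G) ≤ 2. Since 6–5–1–2–3–4–6 is a cycle in G, G is not acyclic. Forests are exactly the graphs of treewidth ≤ 1, so tw(G) ≥ 2. Therefore the treewidth is 2.

Treewidth 2.
One optimal decomposition is:
Bags: B1 = {1, 5, 6}  B2 = {1, 2, 6}  B3 = {2, 3, 6}  B4 = {3, 4, 6}
Tree: B1–B2, B2–B3, B3–B4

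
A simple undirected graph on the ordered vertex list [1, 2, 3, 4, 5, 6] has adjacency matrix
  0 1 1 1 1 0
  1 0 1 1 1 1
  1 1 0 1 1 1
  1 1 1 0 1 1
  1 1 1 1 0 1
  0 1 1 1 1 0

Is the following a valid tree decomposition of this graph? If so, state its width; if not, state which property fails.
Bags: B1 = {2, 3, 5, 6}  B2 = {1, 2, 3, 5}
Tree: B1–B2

No — vertex 4 appears in no bag.

A tree decomposition must satisfy three properties: every vertex lies in some bag; for every edge, both endpoints lie together in some bag; and for every vertex, the bags containing it form a connected subtree. Here vertex 4 appears in no bag, so the decomposition is invalid.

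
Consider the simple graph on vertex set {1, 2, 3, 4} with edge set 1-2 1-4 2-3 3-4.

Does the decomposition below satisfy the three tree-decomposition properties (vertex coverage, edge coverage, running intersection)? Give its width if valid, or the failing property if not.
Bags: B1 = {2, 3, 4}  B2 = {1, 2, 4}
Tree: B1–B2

Checking the three conditions: (i) the bags cover all of {1, 2, 3, 4}; (ii) for each edge, some bag contains both endpoints; (iii) the bags containing any fixed vertex form a subtree. All hold, so the decomposition is valid with width 3 − 1 = 2.

Yes; width 2.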